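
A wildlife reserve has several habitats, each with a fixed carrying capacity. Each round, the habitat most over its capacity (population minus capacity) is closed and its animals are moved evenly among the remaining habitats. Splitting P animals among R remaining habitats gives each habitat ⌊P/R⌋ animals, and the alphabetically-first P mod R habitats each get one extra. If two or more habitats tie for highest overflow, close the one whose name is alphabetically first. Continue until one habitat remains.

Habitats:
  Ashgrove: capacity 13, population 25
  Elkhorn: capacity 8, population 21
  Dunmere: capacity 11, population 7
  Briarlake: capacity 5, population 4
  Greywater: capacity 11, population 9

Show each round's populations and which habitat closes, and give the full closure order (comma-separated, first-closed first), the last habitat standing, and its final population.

Closure order: Elkhorn, Ashgrove, Briarlake, Greywater
Last habitat: Dunmere with 66 animals

Round 1: Ashgrove=25 Briarlake=4 Dunmere=7 Elkhorn=21 Greywater=9 → close Elkhorn (overflow 13)
  21÷4 = 5 each, +1 to first 1
Round 2: Ashgrove=31 Briarlake=9 Dunmere=12 Greywater=14 → close Ashgrove (overflow 18)
  31÷3 = 10 each, +1 to first 1
Round 3: Briarlake=20 Dunmere=22 Greywater=24 → close Briarlake (overflow 15)
  20÷2 = 10 each, +1 to first 0
Round 4: Dunmere=32 Greywater=34 → close Greywater (overflow 23)
  34÷1 = 34 each, +1 to first 0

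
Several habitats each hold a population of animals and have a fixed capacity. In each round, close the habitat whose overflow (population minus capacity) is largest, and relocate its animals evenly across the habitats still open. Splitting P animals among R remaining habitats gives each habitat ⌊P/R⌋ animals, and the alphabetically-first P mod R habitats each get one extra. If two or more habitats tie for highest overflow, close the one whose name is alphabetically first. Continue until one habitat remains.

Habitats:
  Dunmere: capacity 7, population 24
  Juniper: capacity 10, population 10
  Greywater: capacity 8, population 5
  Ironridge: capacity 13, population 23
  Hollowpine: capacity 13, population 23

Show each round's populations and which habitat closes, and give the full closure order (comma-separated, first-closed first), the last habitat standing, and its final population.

Closure order: Dunmere, Hollowpine, Ironridge, Juniper
Last habitat: Greywater with 85 animals

Round 1: Dunmere=24 Greywater=5 Hollowpine=23 Ironridge=23 Juniper=10 → close Dunmere (overflow 17)
  24÷4 = 6 each, +1 to first 0
Round 2: Greywater=11 Hollowpine=29 Ironridge=29 Juniper=16 → close Hollowpine (overflow 16)
  29÷3 = 9 each, +1 to first 2
Round 3: Greywater=21 Ironridge=39 Juniper=25 → close Ironridge (overflow 26)
  39÷2 = 19 each, +1 to first 1
Round 4: Greywater=41 Juniper=44 → close Juniper (overflow 34)
  44÷1 = 44 each, +1 to first 0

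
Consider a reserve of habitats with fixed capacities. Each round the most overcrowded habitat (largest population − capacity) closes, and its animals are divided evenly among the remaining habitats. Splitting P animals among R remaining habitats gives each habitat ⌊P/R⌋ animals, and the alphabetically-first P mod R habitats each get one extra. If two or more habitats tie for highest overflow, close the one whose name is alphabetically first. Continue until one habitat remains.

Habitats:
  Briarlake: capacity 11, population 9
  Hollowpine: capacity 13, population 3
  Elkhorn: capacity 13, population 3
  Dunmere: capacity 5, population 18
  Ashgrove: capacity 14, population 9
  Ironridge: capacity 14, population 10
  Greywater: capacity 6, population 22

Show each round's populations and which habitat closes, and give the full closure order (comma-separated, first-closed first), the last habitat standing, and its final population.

Closure order: Greywater, Dunmere, Briarlake, Ashgrove, Ironridge, Elkhorn
Last habitat: Hollowpine with 74 animals

Round 1: Ashgrove=9 Briarlake=9 Dunmere=18 Elkhorn=3 Greywater=22 Hollowpine=3 Ironridge=10 → close Greywater (overflow 16)
  22÷6 = 3 each, +1 to first 4
Round 2: Ashgrove=13 Briarlake=13 Dunmere=22 Elkhorn=7 Hollowpine=6 Ironridge=13 → close Dunmere (overflow 17)
  22÷5 = 4 each, +1 to first 2
Round 3: Ashgrove=18 Briarlake=18 Elkhorn=11 Hollowpine=10 Ironridge=17 → close Briarlake (overflow 7)
  18÷4 = 4 each, +1 to first 2
Round 4: Ashgrove=23 Elkhorn=16 Hollowpine=14 Ironridge=21 → close Ashgrove (overflow 9)
  23÷3 = 7 each, +1 to first 2
Round 5: Elkhorn=24 Hollowpine=22 Ironridge=28 → close Ironridge (overflow 14)
  28÷2 = 14 each, +1 to first 0
Round 6: Elkhorn=38 Hollowpine=36 → close Elkhorn (overflow 25)
  38÷1 = 38 each, +1 to first 0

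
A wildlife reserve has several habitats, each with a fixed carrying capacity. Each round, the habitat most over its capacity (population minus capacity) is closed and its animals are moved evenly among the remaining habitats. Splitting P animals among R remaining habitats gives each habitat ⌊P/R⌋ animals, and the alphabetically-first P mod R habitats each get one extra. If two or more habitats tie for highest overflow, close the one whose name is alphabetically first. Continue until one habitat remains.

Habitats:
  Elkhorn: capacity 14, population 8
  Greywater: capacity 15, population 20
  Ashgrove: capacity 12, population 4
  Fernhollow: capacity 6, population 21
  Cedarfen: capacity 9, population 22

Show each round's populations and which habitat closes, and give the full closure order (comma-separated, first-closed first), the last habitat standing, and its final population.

Closure order: Fernhollow, Cedarfen, Greywater, Elkhorn
Last habitat: Ashgrove with 75 animals

Round 1: Ashgrove=4 Cedarfen=22 Elkhorn=8 Fernhollow=21 Greywater=20 → close Fernhollow (overflow 15)
  21÷4 = 5 each, +1 to first 1
Round 2: Ashgrove=10 Cedarfen=27 Elkhorn=13 Greywater=25 → close Cedarfen (overflow 18)
  27÷3 = 9 each, +1 to first 0
Round 3: Ashgrove=19 Elkhorn=22 Greywater=34 → close Greywater (overflow 19)
  34÷2 = 17 each, +1 to first 0
Round 4: Ashgrove=36 Elkhorn=39 → close Elkhorn (overflow 25)
  39÷1 = 39 each, +1 to first 0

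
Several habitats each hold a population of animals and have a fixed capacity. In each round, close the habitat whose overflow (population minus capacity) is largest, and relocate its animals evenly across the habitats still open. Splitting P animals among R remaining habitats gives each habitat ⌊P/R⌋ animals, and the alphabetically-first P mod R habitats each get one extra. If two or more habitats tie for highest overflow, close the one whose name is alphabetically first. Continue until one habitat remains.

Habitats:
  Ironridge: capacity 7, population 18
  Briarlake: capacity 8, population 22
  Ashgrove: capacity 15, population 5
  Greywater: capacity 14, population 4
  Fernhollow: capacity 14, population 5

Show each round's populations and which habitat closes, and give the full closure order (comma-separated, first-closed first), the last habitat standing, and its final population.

Round 1: Ashgrove=5 Briarlake=22 Fernhollow=5 Greywater=4 Ironridge=18 → close Briarlake (overflow 14)
  22÷4 = 5 each, +1 to first 2
Round 2: Ashgrove=11 Fernhollow=11 Greywater=9 Ironridge=23 → close Ironridge (overflow 16)
  23÷3 = 7 each, +1 to first 2
Round 3: Ashgrove=19 Fernhollow=19 Greywater=16 → close Fernhollow (overflow 5)
  19÷2 = 9 each, +1 to first 1
Round 4: Ashgrove=29 Greywater=25 → close Ashgrove (overflow 14)
  29÷1 = 29 each, +1 to first 0

Closure order: Briarlake, Ironridge, Fernhollow, Ashgrove
Last habitat: Greywater with 54 animals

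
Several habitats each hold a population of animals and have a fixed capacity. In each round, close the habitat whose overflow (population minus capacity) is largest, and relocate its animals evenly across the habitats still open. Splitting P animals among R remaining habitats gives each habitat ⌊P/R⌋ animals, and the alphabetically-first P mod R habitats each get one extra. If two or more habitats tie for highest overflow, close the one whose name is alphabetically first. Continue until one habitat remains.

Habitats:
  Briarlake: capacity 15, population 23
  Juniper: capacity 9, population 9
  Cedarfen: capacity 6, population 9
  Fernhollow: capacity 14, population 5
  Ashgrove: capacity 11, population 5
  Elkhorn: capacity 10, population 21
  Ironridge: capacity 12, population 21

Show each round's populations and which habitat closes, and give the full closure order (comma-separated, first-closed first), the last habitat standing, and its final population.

Round 1: Ashgrove=5 Briarlake=23 Cedarfen=9 Elkhorn=21 Fernhollow=5 Ironridge=21 Juniper=9 → close Elkhorn (overflow 11)
  21÷6 = 3 each, +1 to first 3
Round 2: Ashgrove=9 Briarlake=27 Cedarfen=13 Fernhollow=8 Ironridge=24 Juniper=12 → close Briarlake (overflow 12)
  27÷5 = 5 each, +1 to first 2
Round 3: Ashgrove=15 Cedarfen=19 Fernhollow=13 Ironridge=29 Juniper=17 → close Ironridge (overflow 17)
  29÷4 = 7 each, +1 to first 1
Round 4: Ashgrove=23 Cedarfen=26 Fernhollow=20 Juniper=24 → close Cedarfen (overflow 20)
  26÷3 = 8 each, +1 to first 2
Round 5: Ashgrove=32 Fernhollow=29 Juniper=32 → close Juniper (overflow 23)
  32÷2 = 16 each, +1 to first 0
Round 6: Ashgrove=48 Fernhollow=45 → close Ashgrove (overflow 37)
  48÷1 = 48 each, +1 to first 0

Closure order: Elkhorn, Briarlake, Ironridge, Cedarfen, Juniper, Ashgrove
Last habitat: Fernhollow with 93 animals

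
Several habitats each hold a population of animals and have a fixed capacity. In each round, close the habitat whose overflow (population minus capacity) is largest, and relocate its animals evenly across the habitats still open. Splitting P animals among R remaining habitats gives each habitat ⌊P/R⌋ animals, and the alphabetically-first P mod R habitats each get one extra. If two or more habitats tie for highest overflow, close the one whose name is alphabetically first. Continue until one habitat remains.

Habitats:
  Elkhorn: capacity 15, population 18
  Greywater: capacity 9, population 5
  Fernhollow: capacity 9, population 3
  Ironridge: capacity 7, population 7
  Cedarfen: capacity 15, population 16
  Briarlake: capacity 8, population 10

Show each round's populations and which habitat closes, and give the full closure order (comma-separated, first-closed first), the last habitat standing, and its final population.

Closure order: Elkhorn, Briarlake, Cedarfen, Ironridge, Fernhollow
Last habitat: Greywater with 59 animals

Round 1: Briarlake=10 Cedarfen=16 Elkhorn=18 Fernhollow=3 Greywater=5 Ironridge=7 → close Elkhorn (overflow 3)
  18÷5 = 3 each, +1 to first 3
Round 2: Briarlake=14 Cedarfen=20 Fernhollow=7 Greywater=8 Ironridge=10 → close Briarlake (overflow 6)
  14÷4 = 3 each, +1 to first 2
Round 3: Cedarfen=24 Fernhollow=11 Greywater=11 Ironridge=13 → close Cedarfen (overflow 9)
  24÷3 = 8 each, +1 to first 0
Round 4: Fernhollow=19 Greywater=19 Ironridge=21 → close Ironridge (overflow 14)
  21÷2 = 10 each, +1 to first 1
Round 5: Fernhollow=30 Greywater=29 → close Fernhollow (overflow 21)
  30÷1 = 30 each, +1 to first 0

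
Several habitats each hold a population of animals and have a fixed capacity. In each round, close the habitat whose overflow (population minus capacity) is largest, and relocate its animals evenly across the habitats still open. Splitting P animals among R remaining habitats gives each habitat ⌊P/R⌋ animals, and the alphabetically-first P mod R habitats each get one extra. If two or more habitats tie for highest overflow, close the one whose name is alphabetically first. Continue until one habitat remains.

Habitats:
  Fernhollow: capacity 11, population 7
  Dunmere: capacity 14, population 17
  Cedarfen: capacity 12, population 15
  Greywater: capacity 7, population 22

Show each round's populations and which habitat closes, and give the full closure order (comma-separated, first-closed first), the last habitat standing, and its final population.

Round 1: Cedarfen=15 Dunmere=17 Fernhollow=7 Greywater=22 → close Greywater (overflow 15)
  22÷3 = 7 each, +1 to first 1
Round 2: Cedarfen=23 Dunmere=24 Fernhollow=14 → close Cedarfen (overflow 11)
  23÷2 = 11 each, +1 to first 1
Round 3: Dunmere=36 Fernhollow=25 → close Dunmere (overflow 22)
  36÷1 = 36 each, +1 to first 0

Closure order: Greywater, Cedarfen, Dunmere
Last habitat: Fernhollow with 61 animals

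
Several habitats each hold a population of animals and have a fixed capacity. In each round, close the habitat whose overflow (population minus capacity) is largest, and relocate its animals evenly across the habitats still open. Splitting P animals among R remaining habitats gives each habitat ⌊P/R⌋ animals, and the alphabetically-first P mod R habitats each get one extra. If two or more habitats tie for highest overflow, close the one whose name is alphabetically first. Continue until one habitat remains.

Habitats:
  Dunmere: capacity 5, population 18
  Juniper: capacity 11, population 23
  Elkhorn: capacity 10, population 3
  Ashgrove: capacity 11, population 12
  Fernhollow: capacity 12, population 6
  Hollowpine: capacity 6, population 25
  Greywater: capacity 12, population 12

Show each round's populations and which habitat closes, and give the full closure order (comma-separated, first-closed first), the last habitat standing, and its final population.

Closure order: Hollowpine, Dunmere, Juniper, Ashgrove, Greywater, Elkhorn
Last habitat: Fernhollow with 99 animals

Round 1: Ashgrove=12 Dunmere=18 Elkhorn=3 Fernhollow=6 Greywater=12 Hollowpine=25 Juniper=23 → close Hollowpine (overflow 19)
  25÷6 = 4 each, +1 to first 1
Round 2: Ashgrove=17 Dunmere=22 Elkhorn=7 Fernhollow=10 Greywater=16 Juniper=27 → close Dunmere (overflow 17)
  22÷5 = 4 each, +1 to first 2
Round 3: Ashgrove=22 Elkhorn=12 Fernhollow=14 Greywater=20 Juniper=31 → close Juniper (overflow 20)
  31÷4 = 7 each, +1 to first 3
Round 4: Ashgrove=30 Elkhorn=20 Fernhollow=22 Greywater=27 → close Ashgrove (overflow 19)
  30÷3 = 10 each, +1 to first 0
Round 5: Elkhorn=30 Fernhollow=32 Greywater=37 → close Greywater (overflow 25)
  37÷2 = 18 each, +1 to first 1
Round 6: Elkhorn=49 Fernhollow=50 → close Elkhorn (overflow 39)
  49÷1 = 49 each, +1 to first 0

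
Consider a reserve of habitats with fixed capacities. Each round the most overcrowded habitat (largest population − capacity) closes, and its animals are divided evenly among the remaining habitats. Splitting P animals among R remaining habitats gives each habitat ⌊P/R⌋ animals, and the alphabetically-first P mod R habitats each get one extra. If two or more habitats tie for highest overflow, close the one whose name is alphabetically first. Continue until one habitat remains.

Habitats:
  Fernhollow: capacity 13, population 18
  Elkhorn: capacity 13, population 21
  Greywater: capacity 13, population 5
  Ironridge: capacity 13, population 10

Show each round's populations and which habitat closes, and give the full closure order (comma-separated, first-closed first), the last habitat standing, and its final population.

Round 1: Elkhorn=21 Fernhollow=18 Greywater=5 Ironridge=10 → close Elkhorn (overflow 8)
  21÷3 = 7 each, +1 to first 0
Round 2: Fernhollow=25 Greywater=12 Ironridge=17 → close Fernhollow (overflow 12)
  25÷2 = 12 each, +1 to first 1
Round 3: Greywater=25 Ironridge=29 → close Ironridge (overflow 16)
  29÷1 = 29 each, +1 to first 0

Closure order: Elkhorn, Fernhollow, Ironridge
Last habitat: Greywater with 54 animals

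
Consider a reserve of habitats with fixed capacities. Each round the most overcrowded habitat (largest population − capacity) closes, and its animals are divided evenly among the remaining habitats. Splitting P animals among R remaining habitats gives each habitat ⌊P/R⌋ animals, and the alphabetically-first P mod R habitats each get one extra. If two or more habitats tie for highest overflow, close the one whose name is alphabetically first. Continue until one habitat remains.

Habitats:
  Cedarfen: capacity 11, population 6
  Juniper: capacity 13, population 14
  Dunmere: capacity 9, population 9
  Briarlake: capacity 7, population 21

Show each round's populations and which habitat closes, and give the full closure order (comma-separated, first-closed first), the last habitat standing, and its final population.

Round 1: Briarlake=21 Cedarfen=6 Dunmere=9 Juniper=14 → close Briarlake (overflow 14)
  21÷3 = 7 each, +1 to first 0
Round 2: Cedarfen=13 Dunmere=16 Juniper=21 → close Juniper (overflow 8)
  21÷2 = 10 each, +1 to first 1
Round 3: Cedarfen=24 Dunmere=26 → close Dunmere (overflow 17)
  26÷1 = 26 each, +1 to first 0

Closure order: Briarlake, Juniper, Dunmere
Last habitat: Cedarfen with 50 animals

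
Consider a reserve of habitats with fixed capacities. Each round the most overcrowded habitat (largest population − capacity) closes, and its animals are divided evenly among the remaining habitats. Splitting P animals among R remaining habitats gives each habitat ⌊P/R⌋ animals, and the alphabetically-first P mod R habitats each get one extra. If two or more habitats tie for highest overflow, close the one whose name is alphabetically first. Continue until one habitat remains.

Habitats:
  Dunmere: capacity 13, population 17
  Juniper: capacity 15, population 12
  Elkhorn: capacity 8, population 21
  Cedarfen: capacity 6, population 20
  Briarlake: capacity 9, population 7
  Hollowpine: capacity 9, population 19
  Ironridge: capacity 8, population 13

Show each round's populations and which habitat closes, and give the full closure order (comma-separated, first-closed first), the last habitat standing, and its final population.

Round 1: Briarlake=7 Cedarfen=20 Dunmere=17 Elkhorn=21 Hollowpine=19 Ironridge=13 Juniper=12 → close Cedarfen (overflow 14)
  20÷6 = 3 each, +1 to first 2
Round 2: Briarlake=11 Dunmere=21 Elkhorn=24 Hollowpine=22 Ironridge=16 Juniper=15 → close Elkhorn (overflow 16)
  24÷5 = 4 each, +1 to first 4
Round 3: Briarlake=16 Dunmere=26 Hollowpine=27 Ironridge=21 Juniper=19 → close Hollowpine (overflow 18)
  27÷4 = 6 each, +1 to first 3
Round 4: Briarlake=23 Dunmere=33 Ironridge=28 Juniper=25 → close Dunmere (overflow 20)
  33÷3 = 11 each, +1 to first 0
Round 5: Briarlake=34 Ironridge=39 Juniper=36 → close Ironridge (overflow 31)
  39÷2 = 19 each, +1 to first 1
Round 6: Briarlake=54 Juniper=55 → close Briarlake (overflow 45)
  54÷1 = 54 each, +1 to first 0

Closure order: Cedarfen, Elkhorn, Hollowpine, Dunmere, Ironridge, Briarlake
Last habitat: Juniper with 109 animals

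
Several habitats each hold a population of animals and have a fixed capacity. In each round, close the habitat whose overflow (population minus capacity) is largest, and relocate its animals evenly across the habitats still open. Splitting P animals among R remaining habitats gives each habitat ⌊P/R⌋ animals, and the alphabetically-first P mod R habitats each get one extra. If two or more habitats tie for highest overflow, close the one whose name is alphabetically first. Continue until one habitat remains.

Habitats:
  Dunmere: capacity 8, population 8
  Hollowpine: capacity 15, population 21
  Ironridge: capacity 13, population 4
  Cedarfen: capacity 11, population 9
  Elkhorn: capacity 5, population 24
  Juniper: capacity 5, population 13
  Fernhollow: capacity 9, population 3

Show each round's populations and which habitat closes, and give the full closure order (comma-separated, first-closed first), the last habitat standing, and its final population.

Closure order: Elkhorn, Juniper, Hollowpine, Dunmere, Cedarfen, Fernhollow
Last habitat: Ironridge with 82 animals

Round 1: Cedarfen=9 Dunmere=8 Elkhorn=24 Fernhollow=3 Hollowpine=21 Ironridge=4 Juniper=13 → close Elkhorn (overflow 19)
  24÷6 = 4 each, +1 to first 0
Round 2: Cedarfen=13 Dunmere=12 Fernhollow=7 Hollowpine=25 Ironridge=8 Juniper=17 → close Juniper (overflow 12)
  17÷5 = 3 each, +1 to first 2
Round 3: Cedarfen=17 Dunmere=16 Fernhollow=10 Hollowpine=28 Ironridge=11 → close Hollowpine (overflow 13)
  28÷4 = 7 each, +1 to first 0
Round 4: Cedarfen=24 Dunmere=23 Fernhollow=17 Ironridge=18 → close Dunmere (overflow 15)
  23÷3 = 7 each, +1 to first 2
Round 5: Cedarfen=32 Fernhollow=25 Ironridge=25 → close Cedarfen (overflow 21)
  32÷2 = 16 each, +1 to first 0
Round 6: Fernhollow=41 Ironridge=41 → close Fernhollow (overflow 32)
  41÷1 = 41 each, +1 to first 0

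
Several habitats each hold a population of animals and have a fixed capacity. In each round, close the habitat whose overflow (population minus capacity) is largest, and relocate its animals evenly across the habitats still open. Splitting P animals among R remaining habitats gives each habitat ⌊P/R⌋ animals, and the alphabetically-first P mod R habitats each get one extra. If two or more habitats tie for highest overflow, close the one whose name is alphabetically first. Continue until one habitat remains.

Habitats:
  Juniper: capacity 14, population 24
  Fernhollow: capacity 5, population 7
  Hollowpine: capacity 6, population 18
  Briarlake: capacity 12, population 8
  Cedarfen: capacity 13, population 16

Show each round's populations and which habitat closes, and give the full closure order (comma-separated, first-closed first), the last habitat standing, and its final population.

Closure order: Hollowpine, Juniper, Cedarfen, Fernhollow
Last habitat: Briarlake with 73 animals

Round 1: Briarlake=8 Cedarfen=16 Fernhollow=7 Hollowpine=18 Juniper=24 → close Hollowpine (overflow 12)
  18÷4 = 4 each, +1 to first 2
Round 2: Briarlake=13 Cedarfen=21 Fernhollow=11 Juniper=28 → close Juniper (overflow 14)
  28÷3 = 9 each, +1 to first 1
Round 3: Briarlake=23 Cedarfen=30 Fernhollow=20 → close Cedarfen (overflow 17)
  30÷2 = 15 each, +1 to first 0
Round 4: Briarlake=38 Fernhollow=35 → close Fernhollow (overflow 30)
  35÷1 = 35 each, +1 to first 0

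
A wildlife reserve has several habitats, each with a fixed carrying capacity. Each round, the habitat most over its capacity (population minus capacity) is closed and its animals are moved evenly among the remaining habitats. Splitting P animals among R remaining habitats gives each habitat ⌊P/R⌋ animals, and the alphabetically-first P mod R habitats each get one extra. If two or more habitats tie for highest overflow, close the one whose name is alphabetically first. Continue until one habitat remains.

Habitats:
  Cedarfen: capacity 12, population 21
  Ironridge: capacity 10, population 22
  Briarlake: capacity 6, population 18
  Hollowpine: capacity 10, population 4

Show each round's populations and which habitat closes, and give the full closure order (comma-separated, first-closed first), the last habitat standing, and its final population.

Closure order: Briarlake, Ironridge, Cedarfen
Last habitat: Hollowpine with 65 animals

Round 1: Briarlake=18 Cedarfen=21 Hollowpine=4 Ironridge=22 → close Briarlake (overflow 12)
  18÷3 = 6 each, +1 to first 0
Round 2: Cedarfen=27 Hollowpine=10 Ironridge=28 → close Ironridge (overflow 18)
  28÷2 = 14 each, +1 to first 0
Round 3: Cedarfen=41 Hollowpine=24 → close Cedarfen (overflow 29)
  41÷1 = 41 each, +1 to first 0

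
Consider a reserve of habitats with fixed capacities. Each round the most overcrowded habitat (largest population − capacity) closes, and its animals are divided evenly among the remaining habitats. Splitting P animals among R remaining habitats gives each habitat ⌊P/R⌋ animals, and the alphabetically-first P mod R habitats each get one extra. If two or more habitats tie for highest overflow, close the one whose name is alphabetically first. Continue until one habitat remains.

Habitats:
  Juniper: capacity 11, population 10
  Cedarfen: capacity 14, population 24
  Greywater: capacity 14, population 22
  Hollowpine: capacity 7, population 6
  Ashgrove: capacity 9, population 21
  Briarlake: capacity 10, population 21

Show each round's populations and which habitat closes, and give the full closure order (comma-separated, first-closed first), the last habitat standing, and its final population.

Closure order: Ashgrove, Briarlake, Cedarfen, Greywater, Hollowpine
Last habitat: Juniper with 104 animals

Round 1: Ashgrove=21 Briarlake=21 Cedarfen=24 Greywater=22 Hollowpine=6 Juniper=10 → close Ashgrove (overflow 12)
  21÷5 = 4 each, +1 to first 1
Round 2: Briarlake=26 Cedarfen=28 Greywater=26 Hollowpine=10 Juniper=14 → close Briarlake (overflow 16)
  26÷4 = 6 each, +1 to first 2
Round 3: Cedarfen=35 Greywater=33 Hollowpine=16 Juniper=20 → close Cedarfen (overflow 21)
  35÷3 = 11 each, +1 to first 2
Round 4: Greywater=45 Hollowpine=28 Juniper=31 → close Greywater (overflow 31)
  45÷2 = 22 each, +1 to first 1
Round 5: Hollowpine=51 Juniper=53 → close Hollowpine (overflow 44)
  51÷1 = 51 each, +1 to first 0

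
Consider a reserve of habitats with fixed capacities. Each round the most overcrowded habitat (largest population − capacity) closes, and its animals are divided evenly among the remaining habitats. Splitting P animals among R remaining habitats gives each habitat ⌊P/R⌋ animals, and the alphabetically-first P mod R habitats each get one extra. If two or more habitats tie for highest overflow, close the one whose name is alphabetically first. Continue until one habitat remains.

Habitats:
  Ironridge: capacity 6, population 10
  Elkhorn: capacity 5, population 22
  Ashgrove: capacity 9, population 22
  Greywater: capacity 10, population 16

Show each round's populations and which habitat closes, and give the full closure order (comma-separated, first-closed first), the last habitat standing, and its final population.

Closure order: Elkhorn, Ashgrove, Greywater
Last habitat: Ironridge with 70 animals

Round 1: Ashgrove=22 Elkhorn=22 Greywater=16 Ironridge=10 → close Elkhorn (overflow 17)
  22÷3 = 7 each, +1 to first 1
Round 2: Ashgrove=30 Greywater=23 Ironridge=17 → close Ashgrove (overflow 21)
  30÷2 = 15 each, +1 to first 0
Round 3: Greywater=38 Ironridge=32 → close Greywater (overflow 28)
  38÷1 = 38 each, +1 to first 0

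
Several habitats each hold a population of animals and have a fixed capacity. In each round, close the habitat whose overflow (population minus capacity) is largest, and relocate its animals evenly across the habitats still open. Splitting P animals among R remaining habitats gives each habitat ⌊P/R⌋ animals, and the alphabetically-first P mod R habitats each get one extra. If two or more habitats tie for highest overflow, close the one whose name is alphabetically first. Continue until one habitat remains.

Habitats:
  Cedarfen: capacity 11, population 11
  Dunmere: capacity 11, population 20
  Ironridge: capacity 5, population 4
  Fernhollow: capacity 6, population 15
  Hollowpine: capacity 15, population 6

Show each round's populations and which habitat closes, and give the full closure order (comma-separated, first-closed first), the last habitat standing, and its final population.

Closure order: Dunmere, Fernhollow, Cedarfen, Ironridge
Last habitat: Hollowpine with 56 animals

Round 1: Cedarfen=11 Dunmere=20 Fernhollow=15 Hollowpine=6 Ironridge=4 → close Dunmere (overflow 9)
  20÷4 = 5 each, +1 to first 0
Round 2: Cedarfen=16 Fernhollow=20 Hollowpine=11 Ironridge=9 → close Fernhollow (overflow 14)
  20÷3 = 6 each, +1 to first 2
Round 3: Cedarfen=23 Hollowpine=18 Ironridge=15 → close Cedarfen (overflow 12)
  23÷2 = 11 each, +1 to first 1
Round 4: Hollowpine=30 Ironridge=26 → close Ironridge (overflow 21)
  26÷1 = 26 each, +1 to first 0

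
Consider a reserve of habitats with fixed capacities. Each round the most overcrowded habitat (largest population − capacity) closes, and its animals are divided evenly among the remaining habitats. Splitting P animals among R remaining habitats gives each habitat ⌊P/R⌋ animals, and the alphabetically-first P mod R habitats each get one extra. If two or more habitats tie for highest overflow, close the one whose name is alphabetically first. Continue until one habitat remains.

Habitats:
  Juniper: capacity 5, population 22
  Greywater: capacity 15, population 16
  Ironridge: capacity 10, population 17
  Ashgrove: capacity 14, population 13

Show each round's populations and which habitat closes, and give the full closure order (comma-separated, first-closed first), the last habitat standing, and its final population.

Closure order: Juniper, Ironridge, Greywater
Last habitat: Ashgrove with 68 animals

Round 1: Ashgrove=13 Greywater=16 Ironridge=17 Juniper=22 → close Juniper (overflow 17)
  22÷3 = 7 each, +1 to first 1
Round 2: Ashgrove=21 Greywater=23 Ironridge=24 → close Ironridge (overflow 14)
  24÷2 = 12 each, +1 to first 0
Round 3: Ashgrove=33 Greywater=35 → close Greywater (overflow 20)
  35÷1 = 35 each, +1 to first 0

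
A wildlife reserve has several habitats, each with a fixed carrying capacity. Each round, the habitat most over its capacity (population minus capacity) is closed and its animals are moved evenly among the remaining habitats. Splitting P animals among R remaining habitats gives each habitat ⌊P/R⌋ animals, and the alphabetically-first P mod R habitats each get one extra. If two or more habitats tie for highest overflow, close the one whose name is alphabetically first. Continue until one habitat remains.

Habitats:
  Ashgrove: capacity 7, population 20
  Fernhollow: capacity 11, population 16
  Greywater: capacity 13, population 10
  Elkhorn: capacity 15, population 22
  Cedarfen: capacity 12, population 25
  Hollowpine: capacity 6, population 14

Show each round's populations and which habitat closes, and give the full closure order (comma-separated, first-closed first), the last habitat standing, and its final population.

Closure order: Ashgrove, Cedarfen, Elkhorn, Hollowpine, Fernhollow
Last habitat: Greywater with 107 animals

Round 1: Ashgrove=20 Cedarfen=25 Elkhorn=22 Fernhollow=16 Greywater=10 Hollowpine=14 → close Ashgrove (overflow 13)
  20÷5 = 4 each, +1 to first 0
Round 2: Cedarfen=29 Elkhorn=26 Fernhollow=20 Greywater=14 Hollowpine=18 → close Cedarfen (overflow 17)
  29÷4 = 7 each, +1 to first 1
Round 3: Elkhorn=34 Fernhollow=27 Greywater=21 Hollowpine=25 → close Elkhorn (overflow 19)
  34÷3 = 11 each, +1 to first 1
Round 4: Fernhollow=39 Greywater=32 Hollowpine=36 → close Hollowpine (overflow 30)
  36÷2 = 18 each, +1 to first 0
Round 5: Fernhollow=57 Greywater=50 → close Fernhollow (overflow 46)
  57÷1 = 57 each, +1 to first 0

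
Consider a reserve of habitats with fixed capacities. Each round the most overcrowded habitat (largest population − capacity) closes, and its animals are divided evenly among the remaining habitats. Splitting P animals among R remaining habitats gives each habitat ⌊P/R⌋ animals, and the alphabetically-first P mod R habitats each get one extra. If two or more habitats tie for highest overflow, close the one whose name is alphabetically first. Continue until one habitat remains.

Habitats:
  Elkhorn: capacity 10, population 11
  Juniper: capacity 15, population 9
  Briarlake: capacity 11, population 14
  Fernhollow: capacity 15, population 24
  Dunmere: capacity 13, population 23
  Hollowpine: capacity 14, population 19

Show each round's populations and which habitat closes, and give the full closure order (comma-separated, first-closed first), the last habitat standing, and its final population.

Closure order: Dunmere, Fernhollow, Briarlake, Hollowpine, Elkhorn
Last habitat: Juniper with 100 animals

Round 1: Briarlake=14 Dunmere=23 Elkhorn=11 Fernhollow=24 Hollowpine=19 Juniper=9 → close Dunmere (overflow 10)
  23÷5 = 4 each, +1 to first 3
Round 2: Briarlake=19 Elkhorn=16 Fernhollow=29 Hollowpine=23 Juniper=13 → close Fernhollow (overflow 14)
  29÷4 = 7 each, +1 to first 1
Round 3: Briarlake=27 Elkhorn=23 Hollowpine=30 Juniper=20 → close Briarlake (overflow 16)
  27÷3 = 9 each, +1 to first 0
Round 4: Elkhorn=32 Hollowpine=39 Juniper=29 → close Hollowpine (overflow 25)
  39÷2 = 19 each, +1 to first 1
Round 5: Elkhorn=52 Juniper=48 → close Elkhorn (overflow 42)
  52÷1 = 52 each, +1 to first 0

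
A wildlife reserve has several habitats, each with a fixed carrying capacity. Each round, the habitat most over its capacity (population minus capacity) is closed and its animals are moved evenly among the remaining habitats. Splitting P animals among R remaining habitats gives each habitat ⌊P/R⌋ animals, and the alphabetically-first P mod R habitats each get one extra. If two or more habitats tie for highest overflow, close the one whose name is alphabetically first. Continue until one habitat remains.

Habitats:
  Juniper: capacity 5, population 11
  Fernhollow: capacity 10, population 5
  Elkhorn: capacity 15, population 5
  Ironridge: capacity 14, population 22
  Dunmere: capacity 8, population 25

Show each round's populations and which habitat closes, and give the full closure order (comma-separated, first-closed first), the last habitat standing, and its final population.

Closure order: Dunmere, Ironridge, Juniper, Fernhollow
Last habitat: Elkhorn with 68 animals

Round 1: Dunmere=25 Elkhorn=5 Fernhollow=5 Ironridge=22 Juniper=11 → close Dunmere (overflow 17)
  25÷4 = 6 each, +1 to first 1
Round 2: Elkhorn=12 Fernhollow=11 Ironridge=28 Juniper=17 → close Ironridge (overflow 14)
  28÷3 = 9 each, +1 to first 1
Round 3: Elkhorn=22 Fernhollow=20 Juniper=26 → close Juniper (overflow 21)
  26÷2 = 13 each, +1 to first 0
Round 4: Elkhorn=35 Fernhollow=33 → close Fernhollow (overflow 23)
  33÷1 = 33 each, +1 to first 0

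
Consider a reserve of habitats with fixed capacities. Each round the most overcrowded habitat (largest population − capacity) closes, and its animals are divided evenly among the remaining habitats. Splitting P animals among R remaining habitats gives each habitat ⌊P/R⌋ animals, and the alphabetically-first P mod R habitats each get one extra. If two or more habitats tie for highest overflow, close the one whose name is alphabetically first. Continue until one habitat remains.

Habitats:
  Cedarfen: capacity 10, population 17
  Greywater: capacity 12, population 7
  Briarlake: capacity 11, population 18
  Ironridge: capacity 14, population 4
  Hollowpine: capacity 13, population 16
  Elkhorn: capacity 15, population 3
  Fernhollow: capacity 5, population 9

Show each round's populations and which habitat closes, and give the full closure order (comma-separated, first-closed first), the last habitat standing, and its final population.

Closure order: Briarlake, Cedarfen, Fernhollow, Hollowpine, Greywater, Ironridge
Last habitat: Elkhorn with 74 animals

Round 1: Briarlake=18 Cedarfen=17 Elkhorn=3 Fernhollow=9 Greywater=7 Hollowpine=16 Ironridge=4 → close Briarlake (overflow 7)
  18÷6 = 3 each, +1 to first 0
Round 2: Cedarfen=20 Elkhorn=6 Fernhollow=12 Greywater=10 Hollowpine=19 Ironridge=7 → close Cedarfen (overflow 10)
  20÷5 = 4 each, +1 to first 0
Round 3: Elkhorn=10 Fernhollow=16 Greywater=14 Hollowpine=23 Ironridge=11 → close Fernhollow (overflow 11)
  16÷4 = 4 each, +1 to first 0
Round 4: Elkhorn=14 Greywater=18 Hollowpine=27 Ironridge=15 → close Hollowpine (overflow 14)
  27÷3 = 9 each, +1 to first 0
Round 5: Elkhorn=23 Greywater=27 Ironridge=24 → close Greywater (overflow 15)
  27÷2 = 13 each, +1 to first 1
Round 6: Elkhorn=37 Ironridge=37 → close Ironridge (overflow 23)
  37÷1 = 37 each, +1 to first 0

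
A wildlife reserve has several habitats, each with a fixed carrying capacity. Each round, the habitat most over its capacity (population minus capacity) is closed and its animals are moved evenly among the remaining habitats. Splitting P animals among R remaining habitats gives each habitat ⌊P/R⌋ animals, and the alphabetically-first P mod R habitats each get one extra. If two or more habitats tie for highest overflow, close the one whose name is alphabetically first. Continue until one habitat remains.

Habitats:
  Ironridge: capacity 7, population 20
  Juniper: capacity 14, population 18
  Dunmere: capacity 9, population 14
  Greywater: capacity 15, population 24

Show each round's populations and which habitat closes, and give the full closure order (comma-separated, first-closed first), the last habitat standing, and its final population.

Round 1: Dunmere=14 Greywater=24 Ironridge=20 Juniper=18 → close Ironridge (overflow 13)
  20÷3 = 6 each, +1 to first 2
Round 2: Dunmere=21 Greywater=31 Juniper=24 → close Greywater (overflow 16)
  31÷2 = 15 each, +1 to first 1
Round 3: Dunmere=37 Juniper=39 → close Dunmere (overflow 28)
  37÷1 = 37 each, +1 to first 0

Closure order: Ironridge, Greywater, Dunmere
Last habitat: Juniper with 76 animals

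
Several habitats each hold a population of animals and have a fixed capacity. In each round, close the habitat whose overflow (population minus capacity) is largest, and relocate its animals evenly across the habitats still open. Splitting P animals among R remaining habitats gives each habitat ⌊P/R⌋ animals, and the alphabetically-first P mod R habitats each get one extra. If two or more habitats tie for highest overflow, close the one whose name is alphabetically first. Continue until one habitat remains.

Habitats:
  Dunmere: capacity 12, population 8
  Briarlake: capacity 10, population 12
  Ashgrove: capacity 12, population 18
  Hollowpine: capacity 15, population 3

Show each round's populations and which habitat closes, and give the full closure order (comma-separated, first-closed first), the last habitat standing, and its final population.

Closure order: Ashgrove, Briarlake, Dunmere
Last habitat: Hollowpine with 41 animals

Round 1: Ashgrove=18 Briarlake=12 Dunmere=8 Hollowpine=3 → close Ashgrove (overflow 6)
  18÷3 = 6 each, +1 to first 0
Round 2: Briarlake=18 Dunmere=14 Hollowpine=9 → close Briarlake (overflow 8)
  18÷2 = 9 each, +1 to first 0
Round 3: Dunmere=23 Hollowpine=18 → close Dunmere (overflow 11)
  23÷1 = 23 each, +1 to first 0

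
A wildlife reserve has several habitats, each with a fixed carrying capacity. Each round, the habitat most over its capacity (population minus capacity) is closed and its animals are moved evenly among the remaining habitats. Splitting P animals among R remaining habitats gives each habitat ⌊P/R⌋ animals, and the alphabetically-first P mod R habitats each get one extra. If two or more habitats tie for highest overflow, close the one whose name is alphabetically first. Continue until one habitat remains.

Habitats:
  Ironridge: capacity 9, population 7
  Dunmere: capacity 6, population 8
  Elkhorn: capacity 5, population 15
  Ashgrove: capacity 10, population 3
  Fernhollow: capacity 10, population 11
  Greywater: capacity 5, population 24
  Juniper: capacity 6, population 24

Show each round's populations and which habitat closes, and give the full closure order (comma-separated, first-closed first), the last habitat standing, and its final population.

Closure order: Greywater, Juniper, Elkhorn, Dunmere, Fernhollow, Ironridge
Last habitat: Ashgrove with 92 animals

Round 1: Ashgrove=3 Dunmere=8 Elkhorn=15 Fernhollow=11 Greywater=24 Ironridge=7 Juniper=24 → close Greywater (overflow 19)
  24÷6 = 4 each, +1 to first 0
Round 2: Ashgrove=7 Dunmere=12 Elkhorn=19 Fernhollow=15 Ironridge=11 Juniper=28 → close Juniper (overflow 22)
  28÷5 = 5 each, +1 to first 3
Round 3: Ashgrove=13 Dunmere=18 Elkhorn=25 Fernhollow=20 Ironridge=16 → close Elkhorn (overflow 20)
  25÷4 = 6 each, +1 to first 1
Round 4: Ashgrove=20 Dunmere=24 Fernhollow=26 Ironridge=22 → close Dunmere (overflow 18)
  24÷3 = 8 each, +1 to first 0
Round 5: Ashgrove=28 Fernhollow=34 Ironridge=30 → close Fernhollow (overflow 24)
  34÷2 = 17 each, +1 to first 0
Round 6: Ashgrove=45 Ironridge=47 → close Ironridge (overflow 38)
  47÷1 = 47 each, +1 to first 0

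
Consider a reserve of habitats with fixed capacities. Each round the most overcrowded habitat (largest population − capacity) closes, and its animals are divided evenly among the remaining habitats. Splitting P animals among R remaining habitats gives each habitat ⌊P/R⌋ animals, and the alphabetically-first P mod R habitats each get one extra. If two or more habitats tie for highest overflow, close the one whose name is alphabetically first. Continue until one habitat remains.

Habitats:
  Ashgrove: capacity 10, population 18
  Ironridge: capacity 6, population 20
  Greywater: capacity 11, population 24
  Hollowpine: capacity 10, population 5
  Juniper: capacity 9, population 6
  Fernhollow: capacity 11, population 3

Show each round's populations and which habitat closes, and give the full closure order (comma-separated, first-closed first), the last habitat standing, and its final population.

Round 1: Ashgrove=18 Fernhollow=3 Greywater=24 Hollowpine=5 Ironridge=20 Juniper=6 → close Ironridge (overflow 14)
  20÷5 = 4 each, +1 to first 0
Round 2: Ashgrove=22 Fernhollow=7 Greywater=28 Hollowpine=9 Juniper=10 → close Greywater (overflow 17)
  28÷4 = 7 each, +1 to first 0
Round 3: Ashgrove=29 Fernhollow=14 Hollowpine=16 Juniper=17 → close Ashgrove (overflow 19)
  29÷3 = 9 each, +1 to first 2
Round 4: Fernhollow=24 Hollowpine=26 Juniper=26 → close Juniper (overflow 17)
  26÷2 = 13 each, +1 to first 0
Round 5: Fernhollow=37 Hollowpine=39 → close Hollowpine (overflow 29)
  39÷1 = 39 each, +1 to first 0

Closure order: Ironridge, Greywater, Ashgrove, Juniper, Hollowpine
Last habitat: Fernhollow with 76 animals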